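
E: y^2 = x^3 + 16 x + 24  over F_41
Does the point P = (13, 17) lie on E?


Check whether y^2 = x^3 + 16 x + 24 (mod 41) for (x, y) = (13, 17).
LHS: y^2 = 17^2 mod 41 = 2
RHS: x^3 + 16 x + 24 = 13^3 + 16*13 + 24 mod 41 = 10
LHS != RHS

No, not on the curve


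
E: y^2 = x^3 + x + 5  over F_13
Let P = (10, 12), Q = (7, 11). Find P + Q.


P != Q, so use the chord formula.
s = (y2 - y1) / (x2 - x1) = (12) / (10) mod 13 = 9
x3 = s^2 - x1 - x2 mod 13 = 9^2 - 10 - 7 = 12
y3 = s (x1 - x3) - y1 mod 13 = 9 * (10 - 12) - 12 = 9

P + Q = (12, 9)


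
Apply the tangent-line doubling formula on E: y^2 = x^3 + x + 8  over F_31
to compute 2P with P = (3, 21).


Doubling: s = (3 x1^2 + a) / (2 y1)
s = (3*3^2 + 1) / (2*21) mod 31 = 11
x3 = s^2 - 2 x1 mod 31 = 11^2 - 2*3 = 22
y3 = s (x1 - x3) - y1 mod 31 = 11 * (3 - 22) - 21 = 18

2P = (22, 18)


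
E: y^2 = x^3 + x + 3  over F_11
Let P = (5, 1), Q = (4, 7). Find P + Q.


P != Q, so use the chord formula.
s = (y2 - y1) / (x2 - x1) = (6) / (10) mod 11 = 5
x3 = s^2 - x1 - x2 mod 11 = 5^2 - 5 - 4 = 5
y3 = s (x1 - x3) - y1 mod 11 = 5 * (5 - 5) - 1 = 10

P + Q = (5, 10)


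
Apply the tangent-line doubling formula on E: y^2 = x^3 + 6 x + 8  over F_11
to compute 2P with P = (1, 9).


Doubling: s = (3 x1^2 + a) / (2 y1)
s = (3*1^2 + 6) / (2*9) mod 11 = 6
x3 = s^2 - 2 x1 mod 11 = 6^2 - 2*1 = 1
y3 = s (x1 - x3) - y1 mod 11 = 6 * (1 - 1) - 9 = 2

2P = (1, 2)


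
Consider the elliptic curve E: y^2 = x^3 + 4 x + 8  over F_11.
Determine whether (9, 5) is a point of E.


Check whether y^2 = x^3 + 4 x + 8 (mod 11) for (x, y) = (9, 5).
LHS: y^2 = 5^2 mod 11 = 3
RHS: x^3 + 4 x + 8 = 9^3 + 4*9 + 8 mod 11 = 3
LHS = RHS

Yes, on the curve


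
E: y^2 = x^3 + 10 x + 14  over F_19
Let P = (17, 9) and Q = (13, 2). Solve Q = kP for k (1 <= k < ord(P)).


Enumerate multiples of P until we hit Q = (13, 2):
  1P = (17, 9)
  2P = (13, 17)
  3P = (12, 0)
  4P = (13, 2)
Match found at i = 4.

k = 4


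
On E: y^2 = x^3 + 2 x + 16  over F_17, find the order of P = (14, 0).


Compute successive multiples of P until we hit O:
  1P = (14, 0)
  2P = O

ord(P) = 2


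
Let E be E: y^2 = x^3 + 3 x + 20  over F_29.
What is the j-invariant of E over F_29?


Delta = -16(4 a^3 + 27 b^2) mod 29 = 23
-1728 * (4 a)^3 = -1728 * (4*3)^3 mod 29 = 1
j = 1 * 23^(-1) mod 29 = 24

j = 24 (mod 29)


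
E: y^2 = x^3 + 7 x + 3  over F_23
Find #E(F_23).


For each x in F_23, count y with y^2 = x^3 + 7 x + 3 mod 23:
  x = 0: RHS = 3, y in [7, 16]  -> 2 point(s)
  x = 2: RHS = 2, y in [5, 18]  -> 2 point(s)
  x = 4: RHS = 3, y in [7, 16]  -> 2 point(s)
  x = 5: RHS = 2, y in [5, 18]  -> 2 point(s)
  x = 6: RHS = 8, y in [10, 13]  -> 2 point(s)
  x = 7: RHS = 4, y in [2, 21]  -> 2 point(s)
  x = 9: RHS = 13, y in [6, 17]  -> 2 point(s)
  x = 11: RHS = 8, y in [10, 13]  -> 2 point(s)
  x = 14: RHS = 16, y in [4, 19]  -> 2 point(s)
  x = 16: RHS = 2, y in [5, 18]  -> 2 point(s)
  x = 18: RHS = 4, y in [2, 21]  -> 2 point(s)
  x = 19: RHS = 3, y in [7, 16]  -> 2 point(s)
  x = 20: RHS = 1, y in [1, 22]  -> 2 point(s)
  x = 21: RHS = 4, y in [2, 21]  -> 2 point(s)
  x = 22: RHS = 18, y in [8, 15]  -> 2 point(s)
Affine points: 30. Add the point at infinity: total = 31.

#E(F_23) = 31


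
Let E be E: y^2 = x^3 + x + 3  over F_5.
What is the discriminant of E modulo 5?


4 a^3 + 27 b^2 = 4*1^3 + 27*3^2 = 4 + 243 = 247
Delta = -16 * (247) = -3952
Delta mod 5 = 3

Delta = 3 (mod 5)


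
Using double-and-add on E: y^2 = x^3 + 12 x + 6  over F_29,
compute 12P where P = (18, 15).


k = 12 = 1100_2 (binary, LSB first: 0011)
Double-and-add from P = (18, 15):
  bit 0 = 0: acc unchanged = O
  bit 1 = 0: acc unchanged = O
  bit 2 = 1: acc = O + (2, 3) = (2, 3)
  bit 3 = 1: acc = (2, 3) + (12, 15) = (6, 27)

12P = (6, 27)


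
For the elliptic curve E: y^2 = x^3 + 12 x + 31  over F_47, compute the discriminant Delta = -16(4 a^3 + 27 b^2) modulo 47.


4 a^3 + 27 b^2 = 4*12^3 + 27*31^2 = 6912 + 25947 = 32859
Delta = -16 * (32859) = -525744
Delta mod 47 = 45

Delta = 45 (mod 47)


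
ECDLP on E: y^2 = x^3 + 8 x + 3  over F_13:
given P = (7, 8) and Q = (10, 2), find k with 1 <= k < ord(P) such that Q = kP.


Enumerate multiples of P until we hit Q = (10, 2):
  1P = (7, 8)
  2P = (2, 12)
  3P = (1, 8)
  4P = (5, 5)
  5P = (0, 9)
  6P = (10, 11)
  7P = (10, 2)
Match found at i = 7.

k = 7


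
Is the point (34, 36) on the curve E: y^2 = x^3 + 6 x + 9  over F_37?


Check whether y^2 = x^3 + 6 x + 9 (mod 37) for (x, y) = (34, 36).
LHS: y^2 = 36^2 mod 37 = 1
RHS: x^3 + 6 x + 9 = 34^3 + 6*34 + 9 mod 37 = 1
LHS = RHS

Yes, on the curve


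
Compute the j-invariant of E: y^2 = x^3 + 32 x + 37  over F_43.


Delta = -16(4 a^3 + 27 b^2) mod 43 = 15
-1728 * (4 a)^3 = -1728 * (4*32)^3 mod 43 = 8
j = 8 * 15^(-1) mod 43 = 12

j = 12 (mod 43)


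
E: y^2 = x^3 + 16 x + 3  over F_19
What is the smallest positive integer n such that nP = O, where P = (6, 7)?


Compute successive multiples of P until we hit O:
  1P = (6, 7)
  2P = (11, 3)
  3P = (11, 16)
  4P = (6, 12)
  5P = O

ord(P) = 5


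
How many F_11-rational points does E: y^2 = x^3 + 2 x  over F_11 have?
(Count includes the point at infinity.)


For each x in F_11, count y with y^2 = x^3 + 2 x + 0 mod 11:
  x = 0: RHS = 0, y in [0]  -> 1 point(s)
  x = 1: RHS = 3, y in [5, 6]  -> 2 point(s)
  x = 2: RHS = 1, y in [1, 10]  -> 2 point(s)
  x = 3: RHS = 0, y in [0]  -> 1 point(s)
  x = 5: RHS = 3, y in [5, 6]  -> 2 point(s)
  x = 7: RHS = 5, y in [4, 7]  -> 2 point(s)
  x = 8: RHS = 0, y in [0]  -> 1 point(s)
Affine points: 11. Add the point at infinity: total = 12.

#E(F_11) = 12


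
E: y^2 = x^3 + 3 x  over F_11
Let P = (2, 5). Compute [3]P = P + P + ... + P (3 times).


k = 3 = 11_2 (binary, LSB first: 11)
Double-and-add from P = (2, 5):
  bit 0 = 1: acc = O + (2, 5) = (2, 5)
  bit 1 = 1: acc = (2, 5) + (1, 2) = (6, 5)

3P = (6, 5)


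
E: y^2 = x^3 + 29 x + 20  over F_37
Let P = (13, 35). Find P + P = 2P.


Doubling: s = (3 x1^2 + a) / (2 y1)
s = (3*13^2 + 29) / (2*35) mod 37 = 14
x3 = s^2 - 2 x1 mod 37 = 14^2 - 2*13 = 22
y3 = s (x1 - x3) - y1 mod 37 = 14 * (13 - 22) - 35 = 24

2P = (22, 24)


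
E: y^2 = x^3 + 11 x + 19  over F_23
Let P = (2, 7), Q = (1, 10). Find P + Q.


P != Q, so use the chord formula.
s = (y2 - y1) / (x2 - x1) = (3) / (22) mod 23 = 20
x3 = s^2 - x1 - x2 mod 23 = 20^2 - 2 - 1 = 6
y3 = s (x1 - x3) - y1 mod 23 = 20 * (2 - 6) - 7 = 5

P + Q = (6, 5)


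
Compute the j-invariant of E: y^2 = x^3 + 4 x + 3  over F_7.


Delta = -16(4 a^3 + 27 b^2) mod 7 = 3
-1728 * (4 a)^3 = -1728 * (4*4)^3 mod 7 = 1
j = 1 * 3^(-1) mod 7 = 5

j = 5 (mod 7)


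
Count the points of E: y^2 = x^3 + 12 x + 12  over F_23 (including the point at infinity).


For each x in F_23, count y with y^2 = x^3 + 12 x + 12 mod 23:
  x = 0: RHS = 12, y in [9, 14]  -> 2 point(s)
  x = 1: RHS = 2, y in [5, 18]  -> 2 point(s)
  x = 3: RHS = 6, y in [11, 12]  -> 2 point(s)
  x = 4: RHS = 9, y in [3, 20]  -> 2 point(s)
  x = 5: RHS = 13, y in [6, 17]  -> 2 point(s)
  x = 6: RHS = 1, y in [1, 22]  -> 2 point(s)
  x = 7: RHS = 2, y in [5, 18]  -> 2 point(s)
  x = 11: RHS = 3, y in [7, 16]  -> 2 point(s)
  x = 14: RHS = 3, y in [7, 16]  -> 2 point(s)
  x = 15: RHS = 2, y in [5, 18]  -> 2 point(s)
  x = 17: RHS = 0, y in [0]  -> 1 point(s)
  x = 20: RHS = 18, y in [8, 15]  -> 2 point(s)
  x = 21: RHS = 3, y in [7, 16]  -> 2 point(s)
Affine points: 25. Add the point at infinity: total = 26.

#E(F_23) = 26


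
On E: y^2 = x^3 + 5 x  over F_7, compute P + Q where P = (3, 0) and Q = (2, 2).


P != Q, so use the chord formula.
s = (y2 - y1) / (x2 - x1) = (2) / (6) mod 7 = 5
x3 = s^2 - x1 - x2 mod 7 = 5^2 - 3 - 2 = 6
y3 = s (x1 - x3) - y1 mod 7 = 5 * (3 - 6) - 0 = 6

P + Q = (6, 6)


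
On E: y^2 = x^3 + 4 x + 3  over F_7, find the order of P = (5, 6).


Compute successive multiples of P until we hit O:
  1P = (5, 6)
  2P = (5, 1)
  3P = O

ord(P) = 3


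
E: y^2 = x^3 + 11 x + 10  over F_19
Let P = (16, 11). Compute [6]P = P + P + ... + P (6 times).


k = 6 = 110_2 (binary, LSB first: 011)
Double-and-add from P = (16, 11):
  bit 0 = 0: acc unchanged = O
  bit 1 = 1: acc = O + (6, 8) = (6, 8)
  bit 2 = 1: acc = (6, 8) + (14, 18) = (16, 8)

6P = (16, 8)


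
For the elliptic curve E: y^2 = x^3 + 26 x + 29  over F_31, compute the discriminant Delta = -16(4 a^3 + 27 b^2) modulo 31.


4 a^3 + 27 b^2 = 4*26^3 + 27*29^2 = 70304 + 22707 = 93011
Delta = -16 * (93011) = -1488176
Delta mod 31 = 10

Delta = 10 (mod 31)


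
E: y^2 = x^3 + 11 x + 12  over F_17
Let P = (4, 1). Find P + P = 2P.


Doubling: s = (3 x1^2 + a) / (2 y1)
s = (3*4^2 + 11) / (2*1) mod 17 = 4
x3 = s^2 - 2 x1 mod 17 = 4^2 - 2*4 = 8
y3 = s (x1 - x3) - y1 mod 17 = 4 * (4 - 8) - 1 = 0

2P = (8, 0)


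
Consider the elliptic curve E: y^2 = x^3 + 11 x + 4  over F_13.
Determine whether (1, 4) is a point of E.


Check whether y^2 = x^3 + 11 x + 4 (mod 13) for (x, y) = (1, 4).
LHS: y^2 = 4^2 mod 13 = 3
RHS: x^3 + 11 x + 4 = 1^3 + 11*1 + 4 mod 13 = 3
LHS = RHS

Yes, on the curve


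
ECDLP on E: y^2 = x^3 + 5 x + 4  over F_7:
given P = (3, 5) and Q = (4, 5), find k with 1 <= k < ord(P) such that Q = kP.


Enumerate multiples of P until we hit Q = (4, 5):
  1P = (3, 5)
  2P = (2, 1)
  3P = (4, 5)
Match found at i = 3.

k = 3


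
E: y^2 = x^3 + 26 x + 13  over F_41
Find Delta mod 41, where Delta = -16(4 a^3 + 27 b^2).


4 a^3 + 27 b^2 = 4*26^3 + 27*13^2 = 70304 + 4563 = 74867
Delta = -16 * (74867) = -1197872
Delta mod 41 = 25

Delta = 25 (mod 41)


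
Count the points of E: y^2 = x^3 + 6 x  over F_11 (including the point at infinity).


For each x in F_11, count y with y^2 = x^3 + 6 x + 0 mod 11:
  x = 0: RHS = 0, y in [0]  -> 1 point(s)
  x = 2: RHS = 9, y in [3, 8]  -> 2 point(s)
  x = 3: RHS = 1, y in [1, 10]  -> 2 point(s)
  x = 4: RHS = 0, y in [0]  -> 1 point(s)
  x = 5: RHS = 1, y in [1, 10]  -> 2 point(s)
  x = 7: RHS = 0, y in [0]  -> 1 point(s)
  x = 10: RHS = 4, y in [2, 9]  -> 2 point(s)
Affine points: 11. Add the point at infinity: total = 12.

#E(F_11) = 12


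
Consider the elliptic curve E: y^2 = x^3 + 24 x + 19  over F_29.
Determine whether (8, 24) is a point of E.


Check whether y^2 = x^3 + 24 x + 19 (mod 29) for (x, y) = (8, 24).
LHS: y^2 = 24^2 mod 29 = 25
RHS: x^3 + 24 x + 19 = 8^3 + 24*8 + 19 mod 29 = 27
LHS != RHS

No, not on the curve


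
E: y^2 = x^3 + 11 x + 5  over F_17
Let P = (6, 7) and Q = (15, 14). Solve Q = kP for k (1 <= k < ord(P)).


Enumerate multiples of P until we hit Q = (15, 14):
  1P = (6, 7)
  2P = (5, 10)
  3P = (15, 3)
  4P = (9, 0)
  5P = (15, 14)
Match found at i = 5.

k = 5


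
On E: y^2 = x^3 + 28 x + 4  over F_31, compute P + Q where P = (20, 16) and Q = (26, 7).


P != Q, so use the chord formula.
s = (y2 - y1) / (x2 - x1) = (22) / (6) mod 31 = 14
x3 = s^2 - x1 - x2 mod 31 = 14^2 - 20 - 26 = 26
y3 = s (x1 - x3) - y1 mod 31 = 14 * (20 - 26) - 16 = 24

P + Q = (26, 24)


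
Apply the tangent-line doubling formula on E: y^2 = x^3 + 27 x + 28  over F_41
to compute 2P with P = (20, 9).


Doubling: s = (3 x1^2 + a) / (2 y1)
s = (3*20^2 + 27) / (2*9) mod 41 = 34
x3 = s^2 - 2 x1 mod 41 = 34^2 - 2*20 = 9
y3 = s (x1 - x3) - y1 mod 41 = 34 * (20 - 9) - 9 = 37

2P = (9, 37)


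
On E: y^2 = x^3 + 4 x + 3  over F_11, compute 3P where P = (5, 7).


k = 3 = 11_2 (binary, LSB first: 11)
Double-and-add from P = (5, 7):
  bit 0 = 1: acc = O + (5, 7) = (5, 7)
  bit 1 = 1: acc = (5, 7) + (10, 8) = (0, 5)

3P = (0, 5)


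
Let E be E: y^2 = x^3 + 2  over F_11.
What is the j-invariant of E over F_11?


Delta = -16(4 a^3 + 27 b^2) mod 11 = 10
-1728 * (4 a)^3 = -1728 * (4*0)^3 mod 11 = 0
j = 0 * 10^(-1) mod 11 = 0

j = 0 (mod 11)


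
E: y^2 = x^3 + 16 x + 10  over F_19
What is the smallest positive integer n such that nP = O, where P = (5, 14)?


Compute successive multiples of P until we hit O:
  1P = (5, 14)
  2P = (16, 12)
  3P = (4, 10)
  4P = (7, 16)
  5P = (8, 2)
  6P = (3, 16)
  7P = (12, 12)
  8P = (11, 4)
  ... (continuing to 21P)
  21P = O

ord(P) = 21


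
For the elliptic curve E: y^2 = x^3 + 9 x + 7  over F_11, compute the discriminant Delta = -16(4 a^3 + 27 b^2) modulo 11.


4 a^3 + 27 b^2 = 4*9^3 + 27*7^2 = 2916 + 1323 = 4239
Delta = -16 * (4239) = -67824
Delta mod 11 = 2

Delta = 2 (mod 11)


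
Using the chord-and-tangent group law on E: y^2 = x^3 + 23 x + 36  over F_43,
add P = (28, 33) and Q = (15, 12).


P != Q, so use the chord formula.
s = (y2 - y1) / (x2 - x1) = (22) / (30) mod 43 = 38
x3 = s^2 - x1 - x2 mod 43 = 38^2 - 28 - 15 = 25
y3 = s (x1 - x3) - y1 mod 43 = 38 * (28 - 25) - 33 = 38

P + Q = (25, 38)


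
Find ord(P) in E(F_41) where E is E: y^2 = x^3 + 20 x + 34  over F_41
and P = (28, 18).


Compute successive multiples of P until we hit O:
  1P = (28, 18)
  2P = (34, 24)
  3P = (21, 30)
  4P = (10, 39)
  5P = (26, 7)
  6P = (7, 36)
  7P = (31, 8)
  8P = (25, 13)
  ... (continuing to 18P)
  18P = O

ord(P) = 18


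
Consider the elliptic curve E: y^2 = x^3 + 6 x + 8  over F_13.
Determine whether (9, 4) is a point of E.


Check whether y^2 = x^3 + 6 x + 8 (mod 13) for (x, y) = (9, 4).
LHS: y^2 = 4^2 mod 13 = 3
RHS: x^3 + 6 x + 8 = 9^3 + 6*9 + 8 mod 13 = 11
LHS != RHS

No, not on the curve


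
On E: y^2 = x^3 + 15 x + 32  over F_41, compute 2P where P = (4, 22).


Doubling: s = (3 x1^2 + a) / (2 y1)
s = (3*4^2 + 15) / (2*22) mod 41 = 21
x3 = s^2 - 2 x1 mod 41 = 21^2 - 2*4 = 23
y3 = s (x1 - x3) - y1 mod 41 = 21 * (4 - 23) - 22 = 30

2P = (23, 30)


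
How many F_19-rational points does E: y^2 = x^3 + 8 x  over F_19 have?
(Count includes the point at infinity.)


For each x in F_19, count y with y^2 = x^3 + 8 x + 0 mod 19:
  x = 0: RHS = 0, y in [0]  -> 1 point(s)
  x = 1: RHS = 9, y in [3, 16]  -> 2 point(s)
  x = 2: RHS = 5, y in [9, 10]  -> 2 point(s)
  x = 4: RHS = 1, y in [1, 18]  -> 2 point(s)
  x = 6: RHS = 17, y in [6, 13]  -> 2 point(s)
  x = 7: RHS = 0, y in [0]  -> 1 point(s)
  x = 8: RHS = 6, y in [5, 14]  -> 2 point(s)
  x = 10: RHS = 16, y in [4, 15]  -> 2 point(s)
  x = 12: RHS = 0, y in [0]  -> 1 point(s)
  x = 14: RHS = 6, y in [5, 14]  -> 2 point(s)
  x = 16: RHS = 6, y in [5, 14]  -> 2 point(s)
Affine points: 19. Add the point at infinity: total = 20.

#E(F_19) = 20


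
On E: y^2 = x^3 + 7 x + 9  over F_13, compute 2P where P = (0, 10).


k = 2 = 10_2 (binary, LSB first: 01)
Double-and-add from P = (0, 10):
  bit 0 = 0: acc unchanged = O
  bit 1 = 1: acc = O + (1, 2) = (1, 2)

2P = (1, 2)


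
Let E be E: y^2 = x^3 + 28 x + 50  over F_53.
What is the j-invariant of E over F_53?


Delta = -16(4 a^3 + 27 b^2) mod 53 = 30
-1728 * (4 a)^3 = -1728 * (4*28)^3 mod 53 = 31
j = 31 * 30^(-1) mod 53 = 24

j = 24 (mod 53)


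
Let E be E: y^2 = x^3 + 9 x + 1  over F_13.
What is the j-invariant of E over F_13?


Delta = -16(4 a^3 + 27 b^2) mod 13 = 11
-1728 * (4 a)^3 = -1728 * (4*9)^3 mod 13 = 12
j = 12 * 11^(-1) mod 13 = 7

j = 7 (mod 13)


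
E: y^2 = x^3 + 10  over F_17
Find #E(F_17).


For each x in F_17, count y with y^2 = x^3 + 0 x + 10 mod 17:
  x = 2: RHS = 1, y in [1, 16]  -> 2 point(s)
  x = 5: RHS = 16, y in [4, 13]  -> 2 point(s)
  x = 7: RHS = 13, y in [8, 9]  -> 2 point(s)
  x = 9: RHS = 8, y in [5, 12]  -> 2 point(s)
  x = 11: RHS = 15, y in [7, 10]  -> 2 point(s)
  x = 12: RHS = 4, y in [2, 15]  -> 2 point(s)
  x = 14: RHS = 0, y in [0]  -> 1 point(s)
  x = 15: RHS = 2, y in [6, 11]  -> 2 point(s)
  x = 16: RHS = 9, y in [3, 14]  -> 2 point(s)
Affine points: 17. Add the point at infinity: total = 18.

#E(F_17) = 18


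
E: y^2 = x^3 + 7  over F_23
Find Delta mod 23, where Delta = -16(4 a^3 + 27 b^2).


4 a^3 + 27 b^2 = 4*0^3 + 27*7^2 = 0 + 1323 = 1323
Delta = -16 * (1323) = -21168
Delta mod 23 = 15

Delta = 15 (mod 23)


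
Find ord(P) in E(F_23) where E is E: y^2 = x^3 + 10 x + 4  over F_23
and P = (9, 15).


Compute successive multiples of P until we hit O:
  1P = (9, 15)
  2P = (5, 8)
  3P = (2, 3)
  4P = (14, 6)
  5P = (6, 21)
  6P = (12, 14)
  7P = (20, 4)
  8P = (18, 17)
  ... (continuing to 30P)
  30P = O

ord(P) = 30


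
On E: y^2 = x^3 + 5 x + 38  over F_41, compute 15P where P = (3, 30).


k = 15 = 1111_2 (binary, LSB first: 1111)
Double-and-add from P = (3, 30):
  bit 0 = 1: acc = O + (3, 30) = (3, 30)
  bit 1 = 1: acc = (3, 30) + (30, 13) = (26, 27)
  bit 2 = 1: acc = (26, 27) + (20, 15) = (40, 27)
  bit 3 = 1: acc = (40, 27) + (37, 6) = (13, 39)

15P = (13, 39)


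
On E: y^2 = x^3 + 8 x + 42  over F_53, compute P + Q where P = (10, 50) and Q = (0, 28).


P != Q, so use the chord formula.
s = (y2 - y1) / (x2 - x1) = (31) / (43) mod 53 = 34
x3 = s^2 - x1 - x2 mod 53 = 34^2 - 10 - 0 = 33
y3 = s (x1 - x3) - y1 mod 53 = 34 * (10 - 33) - 50 = 16

P + Q = (33, 16)


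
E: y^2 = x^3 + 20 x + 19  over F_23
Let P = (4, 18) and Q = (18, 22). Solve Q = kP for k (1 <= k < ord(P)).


Enumerate multiples of P until we hit Q = (18, 22):
  1P = (4, 18)
  2P = (18, 22)
Match found at i = 2.

k = 2


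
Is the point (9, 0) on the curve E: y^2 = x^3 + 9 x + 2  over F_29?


Check whether y^2 = x^3 + 9 x + 2 (mod 29) for (x, y) = (9, 0).
LHS: y^2 = 0^2 mod 29 = 0
RHS: x^3 + 9 x + 2 = 9^3 + 9*9 + 2 mod 29 = 0
LHS = RHS

Yes, on the curve


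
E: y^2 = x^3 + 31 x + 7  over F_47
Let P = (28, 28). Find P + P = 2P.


Doubling: s = (3 x1^2 + a) / (2 y1)
s = (3*28^2 + 31) / (2*28) mod 47 = 35
x3 = s^2 - 2 x1 mod 47 = 35^2 - 2*28 = 41
y3 = s (x1 - x3) - y1 mod 47 = 35 * (28 - 41) - 28 = 34

2P = (41, 34)


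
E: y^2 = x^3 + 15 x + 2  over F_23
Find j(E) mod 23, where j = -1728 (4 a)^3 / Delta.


Delta = -16(4 a^3 + 27 b^2) mod 23 = 13
-1728 * (4 a)^3 = -1728 * (4*15)^3 mod 23 = 2
j = 2 * 13^(-1) mod 23 = 9

j = 9 (mod 23)


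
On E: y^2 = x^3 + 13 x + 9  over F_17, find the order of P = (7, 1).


Compute successive multiples of P until we hit O:
  1P = (7, 1)
  2P = (11, 2)
  3P = (15, 14)
  4P = (8, 8)
  5P = (0, 14)
  6P = (2, 14)
  7P = (10, 0)
  8P = (2, 3)
  ... (continuing to 14P)
  14P = O

ord(P) = 14


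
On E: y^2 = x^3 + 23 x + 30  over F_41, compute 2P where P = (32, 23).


Doubling: s = (3 x1^2 + a) / (2 y1)
s = (3*32^2 + 23) / (2*23) mod 41 = 4
x3 = s^2 - 2 x1 mod 41 = 4^2 - 2*32 = 34
y3 = s (x1 - x3) - y1 mod 41 = 4 * (32 - 34) - 23 = 10

2P = (34, 10)


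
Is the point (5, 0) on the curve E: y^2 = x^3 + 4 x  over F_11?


Check whether y^2 = x^3 + 4 x + 0 (mod 11) for (x, y) = (5, 0).
LHS: y^2 = 0^2 mod 11 = 0
RHS: x^3 + 4 x + 0 = 5^3 + 4*5 + 0 mod 11 = 2
LHS != RHS

No, not on the curve


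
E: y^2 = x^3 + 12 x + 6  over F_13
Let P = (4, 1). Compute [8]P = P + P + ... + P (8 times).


k = 8 = 1000_2 (binary, LSB first: 0001)
Double-and-add from P = (4, 1):
  bit 0 = 0: acc unchanged = O
  bit 1 = 0: acc unchanged = O
  bit 2 = 0: acc unchanged = O
  bit 3 = 1: acc = O + (2, 8) = (2, 8)

8P = (2, 8)


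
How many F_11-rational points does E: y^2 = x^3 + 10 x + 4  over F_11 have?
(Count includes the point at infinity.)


For each x in F_11, count y with y^2 = x^3 + 10 x + 4 mod 11:
  x = 0: RHS = 4, y in [2, 9]  -> 2 point(s)
  x = 1: RHS = 4, y in [2, 9]  -> 2 point(s)
  x = 4: RHS = 9, y in [3, 8]  -> 2 point(s)
  x = 5: RHS = 3, y in [5, 6]  -> 2 point(s)
  x = 6: RHS = 5, y in [4, 7]  -> 2 point(s)
  x = 9: RHS = 9, y in [3, 8]  -> 2 point(s)
  x = 10: RHS = 4, y in [2, 9]  -> 2 point(s)
Affine points: 14. Add the point at infinity: total = 15.

#E(F_11) = 15


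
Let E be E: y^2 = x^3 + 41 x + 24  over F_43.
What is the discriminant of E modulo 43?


4 a^3 + 27 b^2 = 4*41^3 + 27*24^2 = 275684 + 15552 = 291236
Delta = -16 * (291236) = -4659776
Delta mod 43 = 5

Delta = 5 (mod 43)


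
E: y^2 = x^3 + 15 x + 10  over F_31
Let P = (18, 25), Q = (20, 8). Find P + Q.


P != Q, so use the chord formula.
s = (y2 - y1) / (x2 - x1) = (14) / (2) mod 31 = 7
x3 = s^2 - x1 - x2 mod 31 = 7^2 - 18 - 20 = 11
y3 = s (x1 - x3) - y1 mod 31 = 7 * (18 - 11) - 25 = 24

P + Q = (11, 24)


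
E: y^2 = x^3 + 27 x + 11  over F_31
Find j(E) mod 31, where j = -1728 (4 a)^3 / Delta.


Delta = -16(4 a^3 + 27 b^2) mod 31 = 29
-1728 * (4 a)^3 = -1728 * (4*27)^3 mod 31 = 30
j = 30 * 29^(-1) mod 31 = 16

j = 16 (mod 31)


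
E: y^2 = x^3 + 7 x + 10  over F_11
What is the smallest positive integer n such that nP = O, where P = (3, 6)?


Compute successive multiples of P until we hit O:
  1P = (3, 6)
  2P = (6, 2)
  3P = (5, 4)
  4P = (4, 6)
  5P = (4, 5)
  6P = (5, 7)
  7P = (6, 9)
  8P = (3, 5)
  ... (continuing to 9P)
  9P = O

ord(P) = 9


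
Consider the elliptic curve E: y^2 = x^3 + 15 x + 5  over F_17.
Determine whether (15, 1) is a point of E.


Check whether y^2 = x^3 + 15 x + 5 (mod 17) for (x, y) = (15, 1).
LHS: y^2 = 1^2 mod 17 = 1
RHS: x^3 + 15 x + 5 = 15^3 + 15*15 + 5 mod 17 = 1
LHS = RHS

Yes, on the curve


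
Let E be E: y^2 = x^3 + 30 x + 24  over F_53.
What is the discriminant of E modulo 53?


4 a^3 + 27 b^2 = 4*30^3 + 27*24^2 = 108000 + 15552 = 123552
Delta = -16 * (123552) = -1976832
Delta mod 53 = 15

Delta = 15 (mod 53)


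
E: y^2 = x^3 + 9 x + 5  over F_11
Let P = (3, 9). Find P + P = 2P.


Doubling: s = (3 x1^2 + a) / (2 y1)
s = (3*3^2 + 9) / (2*9) mod 11 = 2
x3 = s^2 - 2 x1 mod 11 = 2^2 - 2*3 = 9
y3 = s (x1 - x3) - y1 mod 11 = 2 * (3 - 9) - 9 = 1

2P = (9, 1)


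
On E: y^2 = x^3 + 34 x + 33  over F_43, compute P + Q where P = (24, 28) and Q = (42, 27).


P != Q, so use the chord formula.
s = (y2 - y1) / (x2 - x1) = (42) / (18) mod 43 = 31
x3 = s^2 - x1 - x2 mod 43 = 31^2 - 24 - 42 = 35
y3 = s (x1 - x3) - y1 mod 43 = 31 * (24 - 35) - 28 = 18

P + Q = (35, 18)


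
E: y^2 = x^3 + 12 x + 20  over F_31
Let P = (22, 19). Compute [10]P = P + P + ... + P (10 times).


k = 10 = 1010_2 (binary, LSB first: 0101)
Double-and-add from P = (22, 19):
  bit 0 = 0: acc unchanged = O
  bit 1 = 1: acc = O + (19, 15) = (19, 15)
  bit 2 = 0: acc unchanged = (19, 15)
  bit 3 = 1: acc = (19, 15) + (8, 15) = (4, 16)

10P = (4, 16)


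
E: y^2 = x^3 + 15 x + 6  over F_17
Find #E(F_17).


For each x in F_17, count y with y^2 = x^3 + 15 x + 6 mod 17:
  x = 5: RHS = 2, y in [6, 11]  -> 2 point(s)
  x = 8: RHS = 9, y in [3, 14]  -> 2 point(s)
  x = 10: RHS = 0, y in [0]  -> 1 point(s)
  x = 13: RHS = 1, y in [1, 16]  -> 2 point(s)
  x = 14: RHS = 2, y in [6, 11]  -> 2 point(s)
  x = 15: RHS = 2, y in [6, 11]  -> 2 point(s)
Affine points: 11. Add the point at infinity: total = 12.

#E(F_17) = 12


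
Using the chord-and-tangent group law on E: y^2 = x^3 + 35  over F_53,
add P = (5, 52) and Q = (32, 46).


P != Q, so use the chord formula.
s = (y2 - y1) / (x2 - x1) = (47) / (27) mod 53 = 41
x3 = s^2 - x1 - x2 mod 53 = 41^2 - 5 - 32 = 1
y3 = s (x1 - x3) - y1 mod 53 = 41 * (5 - 1) - 52 = 6

P + Q = (1, 6)


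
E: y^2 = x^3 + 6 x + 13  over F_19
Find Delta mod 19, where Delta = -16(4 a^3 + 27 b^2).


4 a^3 + 27 b^2 = 4*6^3 + 27*13^2 = 864 + 4563 = 5427
Delta = -16 * (5427) = -86832
Delta mod 19 = 17

Delta = 17 (mod 19)


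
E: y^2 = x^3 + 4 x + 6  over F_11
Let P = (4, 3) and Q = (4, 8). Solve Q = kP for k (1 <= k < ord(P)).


Enumerate multiples of P until we hit Q = (4, 8):
  1P = (4, 3)
  2P = (6, 9)
  3P = (10, 1)
  4P = (2, 0)
  5P = (10, 10)
  6P = (6, 2)
  7P = (4, 8)
Match found at i = 7.

k = 7


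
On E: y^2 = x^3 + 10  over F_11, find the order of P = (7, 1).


Compute successive multiples of P until we hit O:
  1P = (7, 1)
  2P = (1, 0)
  3P = (7, 10)
  4P = O

ord(P) = 4


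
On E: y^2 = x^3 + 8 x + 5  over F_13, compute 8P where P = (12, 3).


k = 8 = 1000_2 (binary, LSB first: 0001)
Double-and-add from P = (12, 3):
  bit 0 = 0: acc unchanged = O
  bit 1 = 0: acc unchanged = O
  bit 2 = 0: acc unchanged = O
  bit 3 = 1: acc = O + (5, 1) = (5, 1)

8P = (5, 1)


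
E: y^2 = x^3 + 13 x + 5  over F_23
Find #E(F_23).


For each x in F_23, count y with y^2 = x^3 + 13 x + 5 mod 23:
  x = 2: RHS = 16, y in [4, 19]  -> 2 point(s)
  x = 3: RHS = 2, y in [5, 18]  -> 2 point(s)
  x = 4: RHS = 6, y in [11, 12]  -> 2 point(s)
  x = 6: RHS = 0, y in [0]  -> 1 point(s)
  x = 7: RHS = 2, y in [5, 18]  -> 2 point(s)
  x = 8: RHS = 0, y in [0]  -> 1 point(s)
  x = 9: RHS = 0, y in [0]  -> 1 point(s)
  x = 10: RHS = 8, y in [10, 13]  -> 2 point(s)
  x = 12: RHS = 3, y in [7, 16]  -> 2 point(s)
  x = 13: RHS = 2, y in [5, 18]  -> 2 point(s)
  x = 16: RHS = 8, y in [10, 13]  -> 2 point(s)
  x = 19: RHS = 4, y in [2, 21]  -> 2 point(s)
  x = 20: RHS = 8, y in [10, 13]  -> 2 point(s)
Affine points: 23. Add the point at infinity: total = 24.

#E(F_23) = 24


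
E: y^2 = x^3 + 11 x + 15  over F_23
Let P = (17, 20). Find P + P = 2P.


Doubling: s = (3 x1^2 + a) / (2 y1)
s = (3*17^2 + 11) / (2*20) mod 23 = 7
x3 = s^2 - 2 x1 mod 23 = 7^2 - 2*17 = 15
y3 = s (x1 - x3) - y1 mod 23 = 7 * (17 - 15) - 20 = 17

2P = (15, 17)


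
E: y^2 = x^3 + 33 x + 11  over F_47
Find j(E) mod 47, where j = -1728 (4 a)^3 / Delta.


Delta = -16(4 a^3 + 27 b^2) mod 47 = 16
-1728 * (4 a)^3 = -1728 * (4*33)^3 mod 47 = 18
j = 18 * 16^(-1) mod 47 = 7

j = 7 (mod 47)


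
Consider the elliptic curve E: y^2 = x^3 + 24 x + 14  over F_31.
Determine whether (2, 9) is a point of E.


Check whether y^2 = x^3 + 24 x + 14 (mod 31) for (x, y) = (2, 9).
LHS: y^2 = 9^2 mod 31 = 19
RHS: x^3 + 24 x + 14 = 2^3 + 24*2 + 14 mod 31 = 8
LHS != RHS

No, not on the curve


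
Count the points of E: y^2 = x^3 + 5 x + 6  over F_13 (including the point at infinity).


For each x in F_13, count y with y^2 = x^3 + 5 x + 6 mod 13:
  x = 1: RHS = 12, y in [5, 8]  -> 2 point(s)
  x = 3: RHS = 9, y in [3, 10]  -> 2 point(s)
  x = 4: RHS = 12, y in [5, 8]  -> 2 point(s)
  x = 5: RHS = 0, y in [0]  -> 1 point(s)
  x = 8: RHS = 12, y in [5, 8]  -> 2 point(s)
  x = 9: RHS = 0, y in [0]  -> 1 point(s)
  x = 10: RHS = 3, y in [4, 9]  -> 2 point(s)
  x = 11: RHS = 1, y in [1, 12]  -> 2 point(s)
  x = 12: RHS = 0, y in [0]  -> 1 point(s)
Affine points: 15. Add the point at infinity: total = 16.

#E(F_13) = 16


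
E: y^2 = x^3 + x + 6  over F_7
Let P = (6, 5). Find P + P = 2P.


Doubling: s = (3 x1^2 + a) / (2 y1)
s = (3*6^2 + 1) / (2*5) mod 7 = 6
x3 = s^2 - 2 x1 mod 7 = 6^2 - 2*6 = 3
y3 = s (x1 - x3) - y1 mod 7 = 6 * (6 - 3) - 5 = 6

2P = (3, 6)


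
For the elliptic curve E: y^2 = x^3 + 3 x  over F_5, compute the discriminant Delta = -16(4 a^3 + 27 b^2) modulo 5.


4 a^3 + 27 b^2 = 4*3^3 + 27*0^2 = 108 + 0 = 108
Delta = -16 * (108) = -1728
Delta mod 5 = 2

Delta = 2 (mod 5)


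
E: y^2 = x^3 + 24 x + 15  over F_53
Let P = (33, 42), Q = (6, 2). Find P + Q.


P != Q, so use the chord formula.
s = (y2 - y1) / (x2 - x1) = (13) / (26) mod 53 = 27
x3 = s^2 - x1 - x2 mod 53 = 27^2 - 33 - 6 = 1
y3 = s (x1 - x3) - y1 mod 53 = 27 * (33 - 1) - 42 = 27

P + Q = (1, 27)


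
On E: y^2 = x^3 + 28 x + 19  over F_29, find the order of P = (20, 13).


Compute successive multiples of P until we hit O:
  1P = (20, 13)
  2P = (13, 12)
  3P = (12, 13)
  4P = (26, 16)
  5P = (5, 9)
  6P = (10, 9)
  7P = (27, 19)
  8P = (7, 23)
  ... (continuing to 27P)
  27P = O

ord(P) = 27


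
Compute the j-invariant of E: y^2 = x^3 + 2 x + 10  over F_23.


Delta = -16(4 a^3 + 27 b^2) mod 23 = 11
-1728 * (4 a)^3 = -1728 * (4*2)^3 mod 23 = 5
j = 5 * 11^(-1) mod 23 = 13

j = 13 (mod 23)


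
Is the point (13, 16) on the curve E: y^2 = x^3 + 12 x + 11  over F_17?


Check whether y^2 = x^3 + 12 x + 11 (mod 17) for (x, y) = (13, 16).
LHS: y^2 = 16^2 mod 17 = 1
RHS: x^3 + 12 x + 11 = 13^3 + 12*13 + 11 mod 17 = 1
LHS = RHS

Yes, on the curve


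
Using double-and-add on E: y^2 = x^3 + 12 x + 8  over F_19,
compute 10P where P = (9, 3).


k = 10 = 1010_2 (binary, LSB first: 0101)
Double-and-add from P = (9, 3):
  bit 0 = 0: acc unchanged = O
  bit 1 = 1: acc = O + (7, 6) = (7, 6)
  bit 2 = 0: acc unchanged = (7, 6)
  bit 3 = 1: acc = (7, 6) + (13, 10) = (10, 11)

10P = (10, 11)


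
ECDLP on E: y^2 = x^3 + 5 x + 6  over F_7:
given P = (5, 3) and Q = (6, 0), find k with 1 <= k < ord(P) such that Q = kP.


Enumerate multiples of P until we hit Q = (6, 0):
  1P = (5, 3)
  2P = (6, 0)
Match found at i = 2.

k = 2


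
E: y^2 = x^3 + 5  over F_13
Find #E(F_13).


For each x in F_13, count y with y^2 = x^3 + 0 x + 5 mod 13:
  x = 2: RHS = 0, y in [0]  -> 1 point(s)
  x = 4: RHS = 4, y in [2, 11]  -> 2 point(s)
  x = 5: RHS = 0, y in [0]  -> 1 point(s)
  x = 6: RHS = 0, y in [0]  -> 1 point(s)
  x = 7: RHS = 10, y in [6, 7]  -> 2 point(s)
  x = 8: RHS = 10, y in [6, 7]  -> 2 point(s)
  x = 10: RHS = 4, y in [2, 11]  -> 2 point(s)
  x = 11: RHS = 10, y in [6, 7]  -> 2 point(s)
  x = 12: RHS = 4, y in [2, 11]  -> 2 point(s)
Affine points: 15. Add the point at infinity: total = 16.

#E(F_13) = 16


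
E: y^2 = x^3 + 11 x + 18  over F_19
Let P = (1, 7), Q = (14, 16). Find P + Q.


P != Q, so use the chord formula.
s = (y2 - y1) / (x2 - x1) = (9) / (13) mod 19 = 8
x3 = s^2 - x1 - x2 mod 19 = 8^2 - 1 - 14 = 11
y3 = s (x1 - x3) - y1 mod 19 = 8 * (1 - 11) - 7 = 8

P + Q = (11, 8)


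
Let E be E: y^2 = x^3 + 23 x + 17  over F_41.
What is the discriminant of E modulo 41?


4 a^3 + 27 b^2 = 4*23^3 + 27*17^2 = 48668 + 7803 = 56471
Delta = -16 * (56471) = -903536
Delta mod 41 = 22

Delta = 22 (mod 41)


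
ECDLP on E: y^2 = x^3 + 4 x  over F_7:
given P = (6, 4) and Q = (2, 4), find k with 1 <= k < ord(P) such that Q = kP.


Enumerate multiples of P until we hit Q = (2, 4):
  1P = (6, 4)
  2P = (2, 3)
  3P = (3, 2)
  4P = (0, 0)
  5P = (3, 5)
  6P = (2, 4)
Match found at i = 6.

k = 6


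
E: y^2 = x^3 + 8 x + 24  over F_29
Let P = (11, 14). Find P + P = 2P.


Doubling: s = (3 x1^2 + a) / (2 y1)
s = (3*11^2 + 8) / (2*14) mod 29 = 6
x3 = s^2 - 2 x1 mod 29 = 6^2 - 2*11 = 14
y3 = s (x1 - x3) - y1 mod 29 = 6 * (11 - 14) - 14 = 26

2P = (14, 26)


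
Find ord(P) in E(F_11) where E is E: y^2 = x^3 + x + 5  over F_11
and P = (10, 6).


Compute successive multiples of P until we hit O:
  1P = (10, 6)
  2P = (7, 6)
  3P = (5, 5)
  4P = (0, 7)
  5P = (2, 2)
  6P = (2, 9)
  7P = (0, 4)
  8P = (5, 6)
  ... (continuing to 11P)
  11P = O

ord(P) = 11


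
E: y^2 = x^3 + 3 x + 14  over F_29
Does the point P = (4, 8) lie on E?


Check whether y^2 = x^3 + 3 x + 14 (mod 29) for (x, y) = (4, 8).
LHS: y^2 = 8^2 mod 29 = 6
RHS: x^3 + 3 x + 14 = 4^3 + 3*4 + 14 mod 29 = 3
LHS != RHS

No, not on the curve


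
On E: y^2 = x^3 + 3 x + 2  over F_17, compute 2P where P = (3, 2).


k = 2 = 10_2 (binary, LSB first: 01)
Double-and-add from P = (3, 2):
  bit 0 = 0: acc unchanged = O
  bit 1 = 1: acc = O + (12, 7) = (12, 7)

2P = (12, 7)


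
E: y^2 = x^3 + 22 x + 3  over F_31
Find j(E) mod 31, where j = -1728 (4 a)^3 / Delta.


Delta = -16(4 a^3 + 27 b^2) mod 31 = 19
-1728 * (4 a)^3 = -1728 * (4*22)^3 mod 31 = 23
j = 23 * 19^(-1) mod 31 = 11

j = 11 (mod 31)


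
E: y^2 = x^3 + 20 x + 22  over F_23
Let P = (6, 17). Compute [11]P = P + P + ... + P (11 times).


k = 11 = 1011_2 (binary, LSB first: 1101)
Double-and-add from P = (6, 17):
  bit 0 = 1: acc = O + (6, 17) = (6, 17)
  bit 1 = 1: acc = (6, 17) + (20, 2) = (10, 7)
  bit 2 = 0: acc unchanged = (10, 7)
  bit 3 = 1: acc = (10, 7) + (17, 13) = (8, 21)

11P = (8, 21)


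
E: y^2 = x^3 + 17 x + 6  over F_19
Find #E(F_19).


For each x in F_19, count y with y^2 = x^3 + 17 x + 6 mod 19:
  x = 0: RHS = 6, y in [5, 14]  -> 2 point(s)
  x = 1: RHS = 5, y in [9, 10]  -> 2 point(s)
  x = 4: RHS = 5, y in [9, 10]  -> 2 point(s)
  x = 5: RHS = 7, y in [8, 11]  -> 2 point(s)
  x = 6: RHS = 1, y in [1, 18]  -> 2 point(s)
  x = 10: RHS = 17, y in [6, 13]  -> 2 point(s)
  x = 11: RHS = 4, y in [2, 17]  -> 2 point(s)
  x = 12: RHS = 0, y in [0]  -> 1 point(s)
  x = 13: RHS = 11, y in [7, 12]  -> 2 point(s)
  x = 14: RHS = 5, y in [9, 10]  -> 2 point(s)
  x = 15: RHS = 7, y in [8, 11]  -> 2 point(s)
  x = 16: RHS = 4, y in [2, 17]  -> 2 point(s)
  x = 18: RHS = 7, y in [8, 11]  -> 2 point(s)
Affine points: 25. Add the point at infinity: total = 26.

#E(F_19) = 26


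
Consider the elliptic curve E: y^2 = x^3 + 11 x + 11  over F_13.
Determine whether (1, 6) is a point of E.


Check whether y^2 = x^3 + 11 x + 11 (mod 13) for (x, y) = (1, 6).
LHS: y^2 = 6^2 mod 13 = 10
RHS: x^3 + 11 x + 11 = 1^3 + 11*1 + 11 mod 13 = 10
LHS = RHS

Yes, on the curve


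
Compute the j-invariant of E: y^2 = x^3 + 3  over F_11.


Delta = -16(4 a^3 + 27 b^2) mod 11 = 6
-1728 * (4 a)^3 = -1728 * (4*0)^3 mod 11 = 0
j = 0 * 6^(-1) mod 11 = 0

j = 0 (mod 11)


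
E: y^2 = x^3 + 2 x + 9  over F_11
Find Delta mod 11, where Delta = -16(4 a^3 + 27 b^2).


4 a^3 + 27 b^2 = 4*2^3 + 27*9^2 = 32 + 2187 = 2219
Delta = -16 * (2219) = -35504
Delta mod 11 = 4

Delta = 4 (mod 11)


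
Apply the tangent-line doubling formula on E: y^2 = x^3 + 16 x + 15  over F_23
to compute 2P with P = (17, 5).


Doubling: s = (3 x1^2 + a) / (2 y1)
s = (3*17^2 + 16) / (2*5) mod 23 = 17
x3 = s^2 - 2 x1 mod 23 = 17^2 - 2*17 = 2
y3 = s (x1 - x3) - y1 mod 23 = 17 * (17 - 2) - 5 = 20

2P = (2, 20)


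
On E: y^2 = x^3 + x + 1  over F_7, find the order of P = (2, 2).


Compute successive multiples of P until we hit O:
  1P = (2, 2)
  2P = (0, 1)
  3P = (0, 6)
  4P = (2, 5)
  5P = O

ord(P) = 5


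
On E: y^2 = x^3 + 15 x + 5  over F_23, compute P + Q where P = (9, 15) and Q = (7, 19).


P != Q, so use the chord formula.
s = (y2 - y1) / (x2 - x1) = (4) / (21) mod 23 = 21
x3 = s^2 - x1 - x2 mod 23 = 21^2 - 9 - 7 = 11
y3 = s (x1 - x3) - y1 mod 23 = 21 * (9 - 11) - 15 = 12

P + Q = (11, 12)


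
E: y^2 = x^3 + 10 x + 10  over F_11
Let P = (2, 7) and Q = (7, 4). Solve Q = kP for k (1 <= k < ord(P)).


Enumerate multiples of P until we hit Q = (7, 4):
  1P = (2, 7)
  2P = (7, 4)
Match found at i = 2.

k = 2


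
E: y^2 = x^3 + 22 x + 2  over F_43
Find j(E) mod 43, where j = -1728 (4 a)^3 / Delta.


Delta = -16(4 a^3 + 27 b^2) mod 43 = 27
-1728 * (4 a)^3 = -1728 * (4*22)^3 mod 43 = 22
j = 22 * 27^(-1) mod 43 = 4

j = 4 (mod 43)


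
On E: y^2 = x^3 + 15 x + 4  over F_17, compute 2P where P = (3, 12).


Doubling: s = (3 x1^2 + a) / (2 y1)
s = (3*3^2 + 15) / (2*12) mod 17 = 6
x3 = s^2 - 2 x1 mod 17 = 6^2 - 2*3 = 13
y3 = s (x1 - x3) - y1 mod 17 = 6 * (3 - 13) - 12 = 13

2P = (13, 13)


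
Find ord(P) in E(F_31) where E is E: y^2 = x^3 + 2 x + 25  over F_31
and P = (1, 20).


Compute successive multiples of P until we hit O:
  1P = (1, 20)
  2P = (14, 21)
  3P = (5, 25)
  4P = (13, 27)
  5P = (21, 20)
  6P = (9, 11)
  7P = (15, 19)
  8P = (12, 14)
  ... (continuing to 37P)
  37P = O

ord(P) = 37


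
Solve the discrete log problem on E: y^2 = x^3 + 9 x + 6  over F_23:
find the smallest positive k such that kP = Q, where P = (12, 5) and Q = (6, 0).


Enumerate multiples of P until we hit Q = (6, 0):
  1P = (12, 5)
  2P = (1, 4)
  3P = (14, 22)
  4P = (6, 0)
Match found at i = 4.

k = 4


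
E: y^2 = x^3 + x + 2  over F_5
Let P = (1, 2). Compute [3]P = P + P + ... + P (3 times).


k = 3 = 11_2 (binary, LSB first: 11)
Double-and-add from P = (1, 2):
  bit 0 = 1: acc = O + (1, 2) = (1, 2)
  bit 1 = 1: acc = (1, 2) + (4, 0) = (1, 3)

3P = (1, 3)


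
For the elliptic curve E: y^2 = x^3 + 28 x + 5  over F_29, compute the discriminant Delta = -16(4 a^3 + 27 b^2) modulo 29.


4 a^3 + 27 b^2 = 4*28^3 + 27*5^2 = 87808 + 675 = 88483
Delta = -16 * (88483) = -1415728
Delta mod 29 = 23

Delta = 23 (mod 29)


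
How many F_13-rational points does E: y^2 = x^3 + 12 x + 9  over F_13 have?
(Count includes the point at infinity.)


For each x in F_13, count y with y^2 = x^3 + 12 x + 9 mod 13:
  x = 0: RHS = 9, y in [3, 10]  -> 2 point(s)
  x = 1: RHS = 9, y in [3, 10]  -> 2 point(s)
  x = 4: RHS = 4, y in [2, 11]  -> 2 point(s)
  x = 5: RHS = 12, y in [5, 8]  -> 2 point(s)
  x = 9: RHS = 1, y in [1, 12]  -> 2 point(s)
  x = 11: RHS = 3, y in [4, 9]  -> 2 point(s)
  x = 12: RHS = 9, y in [3, 10]  -> 2 point(s)
Affine points: 14. Add the point at infinity: total = 15.

#E(F_13) = 15


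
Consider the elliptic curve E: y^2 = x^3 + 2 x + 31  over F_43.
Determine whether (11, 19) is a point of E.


Check whether y^2 = x^3 + 2 x + 31 (mod 43) for (x, y) = (11, 19).
LHS: y^2 = 19^2 mod 43 = 17
RHS: x^3 + 2 x + 31 = 11^3 + 2*11 + 31 mod 43 = 8
LHS != RHS

No, not on the curve


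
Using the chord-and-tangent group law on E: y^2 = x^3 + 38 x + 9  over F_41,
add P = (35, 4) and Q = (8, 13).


P != Q, so use the chord formula.
s = (y2 - y1) / (x2 - x1) = (9) / (14) mod 41 = 27
x3 = s^2 - x1 - x2 mod 41 = 27^2 - 35 - 8 = 30
y3 = s (x1 - x3) - y1 mod 41 = 27 * (35 - 30) - 4 = 8

P + Q = (30, 8)


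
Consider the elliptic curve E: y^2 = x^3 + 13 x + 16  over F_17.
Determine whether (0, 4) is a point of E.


Check whether y^2 = x^3 + 13 x + 16 (mod 17) for (x, y) = (0, 4).
LHS: y^2 = 4^2 mod 17 = 16
RHS: x^3 + 13 x + 16 = 0^3 + 13*0 + 16 mod 17 = 16
LHS = RHS

Yes, on the curve


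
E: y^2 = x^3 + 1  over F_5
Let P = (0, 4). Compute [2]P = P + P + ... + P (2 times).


k = 2 = 10_2 (binary, LSB first: 01)
Double-and-add from P = (0, 4):
  bit 0 = 0: acc unchanged = O
  bit 1 = 1: acc = O + (0, 1) = (0, 1)

2P = (0, 1)


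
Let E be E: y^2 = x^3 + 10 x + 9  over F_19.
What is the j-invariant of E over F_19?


Delta = -16(4 a^3 + 27 b^2) mod 19 = 17
-1728 * (4 a)^3 = -1728 * (4*10)^3 mod 19 = 8
j = 8 * 17^(-1) mod 19 = 15

j = 15 (mod 19)


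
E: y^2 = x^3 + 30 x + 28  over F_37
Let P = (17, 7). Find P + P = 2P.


Doubling: s = (3 x1^2 + a) / (2 y1)
s = (3*17^2 + 30) / (2*7) mod 37 = 35
x3 = s^2 - 2 x1 mod 37 = 35^2 - 2*17 = 7
y3 = s (x1 - x3) - y1 mod 37 = 35 * (17 - 7) - 7 = 10

2P = (7, 10)


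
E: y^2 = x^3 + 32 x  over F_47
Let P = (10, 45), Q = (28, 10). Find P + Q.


P != Q, so use the chord formula.
s = (y2 - y1) / (x2 - x1) = (12) / (18) mod 47 = 32
x3 = s^2 - x1 - x2 mod 47 = 32^2 - 10 - 28 = 46
y3 = s (x1 - x3) - y1 mod 47 = 32 * (10 - 46) - 45 = 25

P + Q = (46, 25)


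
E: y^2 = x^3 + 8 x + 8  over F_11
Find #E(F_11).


For each x in F_11, count y with y^2 = x^3 + 8 x + 8 mod 11:
  x = 3: RHS = 4, y in [2, 9]  -> 2 point(s)
  x = 4: RHS = 5, y in [4, 7]  -> 2 point(s)
  x = 7: RHS = 0, y in [0]  -> 1 point(s)
  x = 8: RHS = 1, y in [1, 10]  -> 2 point(s)
Affine points: 7. Add the point at infinity: total = 8.

#E(F_11) = 8


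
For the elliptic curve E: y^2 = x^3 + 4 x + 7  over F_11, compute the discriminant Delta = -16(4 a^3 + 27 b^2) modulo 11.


4 a^3 + 27 b^2 = 4*4^3 + 27*7^2 = 256 + 1323 = 1579
Delta = -16 * (1579) = -25264
Delta mod 11 = 3

Delta = 3 (mod 11)


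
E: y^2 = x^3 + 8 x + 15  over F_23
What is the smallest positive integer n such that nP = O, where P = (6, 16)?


Compute successive multiples of P until we hit O:
  1P = (6, 16)
  2P = (13, 19)
  3P = (7, 0)
  4P = (13, 4)
  5P = (6, 7)
  6P = O

ord(P) = 6


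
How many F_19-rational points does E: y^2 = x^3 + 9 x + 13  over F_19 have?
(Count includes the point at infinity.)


For each x in F_19, count y with y^2 = x^3 + 9 x + 13 mod 19:
  x = 1: RHS = 4, y in [2, 17]  -> 2 point(s)
  x = 2: RHS = 1, y in [1, 18]  -> 2 point(s)
  x = 6: RHS = 17, y in [6, 13]  -> 2 point(s)
  x = 7: RHS = 1, y in [1, 18]  -> 2 point(s)
  x = 9: RHS = 6, y in [5, 14]  -> 2 point(s)
  x = 10: RHS = 1, y in [1, 18]  -> 2 point(s)
  x = 12: RHS = 6, y in [5, 14]  -> 2 point(s)
  x = 13: RHS = 9, y in [3, 16]  -> 2 point(s)
  x = 16: RHS = 16, y in [4, 15]  -> 2 point(s)
  x = 17: RHS = 6, y in [5, 14]  -> 2 point(s)
Affine points: 20. Add the point at infinity: total = 21.

#E(F_19) = 21


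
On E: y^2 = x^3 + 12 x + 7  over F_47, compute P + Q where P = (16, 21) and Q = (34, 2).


P != Q, so use the chord formula.
s = (y2 - y1) / (x2 - x1) = (28) / (18) mod 47 = 12
x3 = s^2 - x1 - x2 mod 47 = 12^2 - 16 - 34 = 0
y3 = s (x1 - x3) - y1 mod 47 = 12 * (16 - 0) - 21 = 30

P + Q = (0, 30)
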